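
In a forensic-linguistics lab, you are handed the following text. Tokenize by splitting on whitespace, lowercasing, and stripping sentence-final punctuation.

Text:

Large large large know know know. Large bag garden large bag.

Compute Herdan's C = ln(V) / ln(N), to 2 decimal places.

0.58

N = 11, V = 4.
ln(V) = 1.386294, ln(N) = 2.397895
C = 1.386294 / 2.397895 = 0.58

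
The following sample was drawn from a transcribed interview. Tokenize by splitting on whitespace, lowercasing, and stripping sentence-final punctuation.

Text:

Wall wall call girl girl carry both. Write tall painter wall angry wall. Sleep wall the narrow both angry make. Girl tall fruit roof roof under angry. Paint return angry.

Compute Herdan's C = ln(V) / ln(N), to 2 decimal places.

N = 30, V = 18.
ln(V) = 2.890372, ln(N) = 3.401197
C = 2.890372 / 3.401197 = 0.85

0.85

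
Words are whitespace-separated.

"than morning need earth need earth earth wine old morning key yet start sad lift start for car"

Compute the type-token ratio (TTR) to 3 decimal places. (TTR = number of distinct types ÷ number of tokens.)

N = 18 tokens, V = 13 types.
TTR = V / N = 13 / 18 = 0.722

0.722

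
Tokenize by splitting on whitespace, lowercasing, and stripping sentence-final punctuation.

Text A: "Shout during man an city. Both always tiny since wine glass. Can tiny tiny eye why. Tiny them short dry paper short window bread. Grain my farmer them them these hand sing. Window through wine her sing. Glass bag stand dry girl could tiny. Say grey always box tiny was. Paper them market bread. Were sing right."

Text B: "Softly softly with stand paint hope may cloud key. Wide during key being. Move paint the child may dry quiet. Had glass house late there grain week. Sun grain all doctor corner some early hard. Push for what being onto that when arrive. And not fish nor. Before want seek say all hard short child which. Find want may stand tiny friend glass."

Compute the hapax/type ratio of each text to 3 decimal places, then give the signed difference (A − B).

-0.042

A: hapax=28, V=39, ratio=0.718
B: hapax=38, V=50, ratio=0.760
Difference = 0.718 − 0.760 = -0.042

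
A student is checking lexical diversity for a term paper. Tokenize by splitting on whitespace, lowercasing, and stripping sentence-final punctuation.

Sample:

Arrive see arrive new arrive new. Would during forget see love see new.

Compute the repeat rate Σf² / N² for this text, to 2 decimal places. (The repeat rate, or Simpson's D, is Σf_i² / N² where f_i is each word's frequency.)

0.18

Frequencies: arrive:3, see:3, new:3, would:1, during:1, forget:1, love:1
Σf² = 31; N² = 169
Repeat rate = 31 / 169 = 0.18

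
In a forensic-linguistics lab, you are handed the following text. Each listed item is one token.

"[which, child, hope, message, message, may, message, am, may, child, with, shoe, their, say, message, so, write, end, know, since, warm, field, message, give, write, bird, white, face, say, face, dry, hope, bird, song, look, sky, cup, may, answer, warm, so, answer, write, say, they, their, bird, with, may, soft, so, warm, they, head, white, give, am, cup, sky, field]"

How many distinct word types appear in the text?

30

Distinct types: {am, answer, bird, child, cup, dry, end, face, field, give, head, hope, know, look, may, message, say, shoe, since, sky, so, soft, song, their, they, warm, which, white, with, write}
V = 30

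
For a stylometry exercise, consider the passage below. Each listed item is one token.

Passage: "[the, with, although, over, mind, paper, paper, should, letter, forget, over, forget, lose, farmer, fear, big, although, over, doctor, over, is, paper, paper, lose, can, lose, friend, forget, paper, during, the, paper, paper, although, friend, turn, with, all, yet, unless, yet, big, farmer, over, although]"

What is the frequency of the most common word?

7

Frequencies: paper:7, over:5, although:4, forget:3, lose:3, the:2, with:2, farmer:2, big:2, friend:2, yet:2, mind:1, should:1, letter:1, fear:1, doctor:1, is:1, can:1, during:1, turn:1, … (2 more, each freq 1)
Most common: 'paper' with frequency 7.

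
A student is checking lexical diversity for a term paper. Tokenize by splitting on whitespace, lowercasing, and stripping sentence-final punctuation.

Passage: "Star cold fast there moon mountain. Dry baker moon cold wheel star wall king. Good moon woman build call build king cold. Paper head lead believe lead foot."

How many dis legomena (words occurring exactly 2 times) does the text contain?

Frequencies: cold:3, moon:3, star:2, king:2, build:2, lead:2, fast:1, there:1, mountain:1, dry:1, baker:1, wheel:1, wall:1, good:1, woman:1, call:1, paper:1, head:1, believe:1, foot:1
Words with frequency 2: build, king, lead, star

4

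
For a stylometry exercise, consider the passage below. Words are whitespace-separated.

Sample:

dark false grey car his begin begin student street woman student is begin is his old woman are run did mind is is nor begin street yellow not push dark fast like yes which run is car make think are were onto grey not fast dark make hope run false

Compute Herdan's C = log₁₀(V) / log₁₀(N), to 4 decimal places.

N = 50, V = 28.
log₁₀(V) = 1.447158, log₁₀(N) = 1.698970
C = 1.447158 / 1.698970 = 0.8518

0.8518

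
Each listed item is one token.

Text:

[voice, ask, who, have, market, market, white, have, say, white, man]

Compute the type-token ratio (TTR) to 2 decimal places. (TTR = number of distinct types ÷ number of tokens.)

N = 11 tokens, V = 8 types.
TTR = V / N = 8 / 11 = 0.73

0.73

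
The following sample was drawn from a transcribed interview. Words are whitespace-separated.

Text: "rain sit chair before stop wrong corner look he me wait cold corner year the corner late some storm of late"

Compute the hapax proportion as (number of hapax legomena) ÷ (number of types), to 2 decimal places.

0.89

Frequencies: corner:3, late:2, rain:1, sit:1, chair:1, before:1, stop:1, wrong:1, look:1, he:1, me:1, wait:1, cold:1, year:1, the:1, some:1, storm:1, of:1
Hapax count = 16; type count = 18.
Ratio = 16 / 18 = 0.89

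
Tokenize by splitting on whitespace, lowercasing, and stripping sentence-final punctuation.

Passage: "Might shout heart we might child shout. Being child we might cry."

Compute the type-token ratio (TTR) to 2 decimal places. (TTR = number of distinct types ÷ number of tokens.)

N = 12 tokens, V = 7 types.
TTR = V / N = 7 / 12 = 0.58

0.58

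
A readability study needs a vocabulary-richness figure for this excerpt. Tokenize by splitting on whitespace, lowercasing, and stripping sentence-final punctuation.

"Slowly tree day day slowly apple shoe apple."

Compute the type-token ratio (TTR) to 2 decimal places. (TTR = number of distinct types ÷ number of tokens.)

0.63

N = 8 tokens, V = 5 types.
TTR = V / N = 5 / 8 = 0.63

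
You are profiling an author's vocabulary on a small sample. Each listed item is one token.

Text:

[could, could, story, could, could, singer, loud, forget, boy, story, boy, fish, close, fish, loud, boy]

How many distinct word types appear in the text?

Distinct types: {boy, close, could, fish, forget, loud, singer, story}
V = 8

8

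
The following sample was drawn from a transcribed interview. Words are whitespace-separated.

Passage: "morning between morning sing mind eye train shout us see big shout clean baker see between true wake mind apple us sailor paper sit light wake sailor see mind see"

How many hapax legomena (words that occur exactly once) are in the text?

11

Frequencies: see:4, mind:3, morning:2, between:2, shout:2, us:2, wake:2, sailor:2, sing:1, eye:1, train:1, big:1, clean:1, baker:1, true:1, apple:1, paper:1, sit:1, light:1
Hapax (freq=1): apple, baker, big, clean, eye, light, paper, sing, sit, train, true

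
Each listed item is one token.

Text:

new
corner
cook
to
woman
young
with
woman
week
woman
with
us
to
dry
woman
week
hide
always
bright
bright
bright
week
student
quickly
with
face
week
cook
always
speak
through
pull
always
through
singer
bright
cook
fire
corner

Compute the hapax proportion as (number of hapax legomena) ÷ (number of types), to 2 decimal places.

0.57

Frequencies: woman:4, week:4, bright:4, cook:3, with:3, always:3, corner:2, to:2, through:2, new:1, young:1, us:1, dry:1, hide:1, student:1, quickly:1, face:1, speak:1, pull:1, singer:1, … (1 more, each freq 1)
Hapax count = 12; type count = 21.
Ratio = 12 / 21 = 0.57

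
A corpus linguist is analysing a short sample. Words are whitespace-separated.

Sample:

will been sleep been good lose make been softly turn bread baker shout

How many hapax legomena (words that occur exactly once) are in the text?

Frequencies: been:3, will:1, sleep:1, good:1, lose:1, make:1, softly:1, turn:1, bread:1, baker:1, shout:1
Hapax (freq=1): baker, bread, good, lose, make, shout, sleep, softly, turn, will

10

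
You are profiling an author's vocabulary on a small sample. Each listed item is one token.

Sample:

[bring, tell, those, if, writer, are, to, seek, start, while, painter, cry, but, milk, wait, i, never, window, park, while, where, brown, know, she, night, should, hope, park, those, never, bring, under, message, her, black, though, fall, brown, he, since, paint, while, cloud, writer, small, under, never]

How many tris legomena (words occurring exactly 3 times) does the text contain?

Frequencies: while:3, never:3, bring:2, those:2, writer:2, park:2, brown:2, under:2, tell:1, if:1, are:1, to:1, seek:1, start:1, painter:1, cry:1, but:1, milk:1, wait:1, i:1, … (17 more, each freq 1)
Words with frequency 3: never, while

2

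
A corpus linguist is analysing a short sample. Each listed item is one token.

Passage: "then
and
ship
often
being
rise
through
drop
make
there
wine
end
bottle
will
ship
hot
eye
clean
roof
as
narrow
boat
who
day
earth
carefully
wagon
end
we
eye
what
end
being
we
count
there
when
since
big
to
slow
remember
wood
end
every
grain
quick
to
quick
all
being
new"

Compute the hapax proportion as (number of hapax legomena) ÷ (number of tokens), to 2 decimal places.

Frequencies: end:4, being:3, ship:2, there:2, eye:2, we:2, to:2, quick:2, then:1, and:1, often:1, rise:1, through:1, drop:1, make:1, wine:1, bottle:1, will:1, hot:1, clean:1, … (21 more, each freq 1)
Hapax count = 33; token count = 52.
Ratio = 33 / 52 = 0.63

0.63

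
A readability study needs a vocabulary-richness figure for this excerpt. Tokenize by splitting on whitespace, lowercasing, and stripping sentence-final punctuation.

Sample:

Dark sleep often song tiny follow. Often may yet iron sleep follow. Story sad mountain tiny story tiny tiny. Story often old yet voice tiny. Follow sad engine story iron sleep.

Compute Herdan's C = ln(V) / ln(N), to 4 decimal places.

N = 31, V = 15.
ln(V) = 2.708050, ln(N) = 3.433987
C = 2.708050 / 3.433987 = 0.7886

0.7886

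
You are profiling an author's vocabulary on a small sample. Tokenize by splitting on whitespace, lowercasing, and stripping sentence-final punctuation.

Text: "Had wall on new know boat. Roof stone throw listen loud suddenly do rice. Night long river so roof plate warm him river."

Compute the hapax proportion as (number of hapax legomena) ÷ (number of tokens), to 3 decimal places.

Frequencies: roof:2, river:2, had:1, wall:1, on:1, new:1, know:1, boat:1, stone:1, throw:1, listen:1, loud:1, suddenly:1, do:1, rice:1, night:1, long:1, so:1, plate:1, warm:1, … (1 more, each freq 1)
Hapax count = 19; token count = 23.
Ratio = 19 / 23 = 0.826

0.826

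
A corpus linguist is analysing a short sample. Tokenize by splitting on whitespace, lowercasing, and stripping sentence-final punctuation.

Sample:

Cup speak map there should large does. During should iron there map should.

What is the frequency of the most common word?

Frequencies: should:3, map:2, there:2, cup:1, speak:1, large:1, does:1, during:1, iron:1
Most common: 'should' with frequency 3.

3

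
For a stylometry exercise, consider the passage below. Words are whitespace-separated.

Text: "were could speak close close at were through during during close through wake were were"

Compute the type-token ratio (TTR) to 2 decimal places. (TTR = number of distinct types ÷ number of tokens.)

0.53

N = 15 tokens, V = 8 types.
TTR = V / N = 8 / 15 = 0.53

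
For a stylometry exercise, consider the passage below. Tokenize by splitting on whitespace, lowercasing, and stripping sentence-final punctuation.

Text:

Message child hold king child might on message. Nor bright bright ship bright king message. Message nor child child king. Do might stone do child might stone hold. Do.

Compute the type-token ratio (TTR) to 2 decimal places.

N = 29 tokens, V = 11 types.
TTR = V / N = 11 / 29 = 0.38

0.38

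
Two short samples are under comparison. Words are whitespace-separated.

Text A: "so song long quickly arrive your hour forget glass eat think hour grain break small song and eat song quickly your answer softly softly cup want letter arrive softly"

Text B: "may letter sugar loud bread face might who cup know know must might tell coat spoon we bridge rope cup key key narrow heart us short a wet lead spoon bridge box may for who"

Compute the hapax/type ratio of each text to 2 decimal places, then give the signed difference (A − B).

-0.05

A: hapax=13, V=20, ratio=0.65
B: hapax=19, V=27, ratio=0.70
Difference = 0.65 − 0.70 = -0.05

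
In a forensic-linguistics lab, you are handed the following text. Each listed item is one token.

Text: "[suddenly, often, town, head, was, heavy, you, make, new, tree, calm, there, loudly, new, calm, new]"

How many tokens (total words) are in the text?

16

Tokens: suddenly, often, town, head, was, heavy, you, make, new, tree, calm, there, loudly, new, calm, new
N = 16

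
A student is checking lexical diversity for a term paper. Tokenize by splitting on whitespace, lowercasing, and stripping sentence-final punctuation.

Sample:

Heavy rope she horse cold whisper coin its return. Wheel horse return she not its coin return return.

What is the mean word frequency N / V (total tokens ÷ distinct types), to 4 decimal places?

N = 18 tokens, V = 11 types.
Mean frequency = N / V = 18 / 11 = 1.6364

1.6364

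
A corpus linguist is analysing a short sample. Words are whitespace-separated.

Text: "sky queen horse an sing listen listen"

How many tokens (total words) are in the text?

Tokens: sky, queen, horse, an, sing, listen, listen
N = 7

7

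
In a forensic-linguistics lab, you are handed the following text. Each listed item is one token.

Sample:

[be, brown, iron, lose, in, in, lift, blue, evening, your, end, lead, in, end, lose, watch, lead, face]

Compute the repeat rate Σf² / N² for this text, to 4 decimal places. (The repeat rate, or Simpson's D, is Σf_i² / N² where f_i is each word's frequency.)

Frequencies: in:3, lose:2, end:2, lead:2, be:1, brown:1, iron:1, lift:1, blue:1, evening:1, your:1, watch:1, face:1
Σf² = 30; N² = 324
Repeat rate = 30 / 324 = 0.0926

0.0926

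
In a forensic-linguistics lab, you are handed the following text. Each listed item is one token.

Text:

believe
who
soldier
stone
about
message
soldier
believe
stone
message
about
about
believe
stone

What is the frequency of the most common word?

Frequencies: believe:3, stone:3, about:3, soldier:2, message:2, who:1
Most common: 'believe' with frequency 3.

3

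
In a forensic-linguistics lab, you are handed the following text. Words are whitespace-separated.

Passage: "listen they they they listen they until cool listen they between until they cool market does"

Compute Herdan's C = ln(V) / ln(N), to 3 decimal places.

N = 16, V = 7.
ln(V) = 1.945910, ln(N) = 2.772589
C = 1.945910 / 2.772589 = 0.702

0.702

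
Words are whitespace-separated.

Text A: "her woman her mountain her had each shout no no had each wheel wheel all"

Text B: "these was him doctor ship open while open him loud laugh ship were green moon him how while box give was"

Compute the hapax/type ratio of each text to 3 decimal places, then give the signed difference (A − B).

-0.223

A: hapax=4, V=9, ratio=0.444
B: hapax=10, V=15, ratio=0.667
Difference = 0.444 − 0.667 = -0.223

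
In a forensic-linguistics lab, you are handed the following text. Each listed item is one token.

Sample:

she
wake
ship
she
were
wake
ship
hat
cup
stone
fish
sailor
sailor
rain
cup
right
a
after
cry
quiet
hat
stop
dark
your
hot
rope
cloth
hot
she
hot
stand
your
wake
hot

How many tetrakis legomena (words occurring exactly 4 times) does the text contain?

1

Frequencies: hot:4, she:3, wake:3, ship:2, hat:2, cup:2, sailor:2, your:2, were:1, stone:1, fish:1, rain:1, right:1, a:1, after:1, cry:1, quiet:1, stop:1, dark:1, rope:1, … (2 more, each freq 1)
Words with frequency 4: hot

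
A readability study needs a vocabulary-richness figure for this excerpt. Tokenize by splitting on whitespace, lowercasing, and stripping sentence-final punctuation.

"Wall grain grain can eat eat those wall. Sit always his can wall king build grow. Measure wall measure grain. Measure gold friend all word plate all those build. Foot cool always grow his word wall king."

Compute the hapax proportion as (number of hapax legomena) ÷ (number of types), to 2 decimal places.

Frequencies: wall:5, grain:3, measure:3, can:2, eat:2, those:2, always:2, his:2, king:2, build:2, grow:2, all:2, word:2, sit:1, gold:1, friend:1, plate:1, foot:1, cool:1
Hapax count = 6; type count = 19.
Ratio = 6 / 19 = 0.32

0.32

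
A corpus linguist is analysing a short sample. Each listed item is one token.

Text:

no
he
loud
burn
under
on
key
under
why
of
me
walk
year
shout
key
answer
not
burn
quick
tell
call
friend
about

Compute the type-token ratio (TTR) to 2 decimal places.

N = 23 tokens, V = 20 types.
TTR = V / N = 20 / 23 = 0.87

0.87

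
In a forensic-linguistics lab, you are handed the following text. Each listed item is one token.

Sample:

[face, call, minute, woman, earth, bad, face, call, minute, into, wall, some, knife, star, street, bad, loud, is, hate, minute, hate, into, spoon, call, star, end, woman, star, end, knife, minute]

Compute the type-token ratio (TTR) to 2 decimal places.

0.55

N = 31 tokens, V = 17 types.
TTR = V / N = 17 / 31 = 0.55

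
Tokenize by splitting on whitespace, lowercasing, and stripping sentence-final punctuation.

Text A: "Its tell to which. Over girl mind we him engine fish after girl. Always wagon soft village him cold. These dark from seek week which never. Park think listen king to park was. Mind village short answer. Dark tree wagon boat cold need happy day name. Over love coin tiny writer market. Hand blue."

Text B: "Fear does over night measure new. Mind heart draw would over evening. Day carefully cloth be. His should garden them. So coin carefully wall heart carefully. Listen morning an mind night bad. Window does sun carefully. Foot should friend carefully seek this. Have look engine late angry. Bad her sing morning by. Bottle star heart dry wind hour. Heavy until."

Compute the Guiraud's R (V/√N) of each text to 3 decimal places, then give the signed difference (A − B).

-0.216

A: V=43, N=54, R=5.852
B: V=47, N=60, R=6.068
Difference = 5.852 − 6.068 = -0.216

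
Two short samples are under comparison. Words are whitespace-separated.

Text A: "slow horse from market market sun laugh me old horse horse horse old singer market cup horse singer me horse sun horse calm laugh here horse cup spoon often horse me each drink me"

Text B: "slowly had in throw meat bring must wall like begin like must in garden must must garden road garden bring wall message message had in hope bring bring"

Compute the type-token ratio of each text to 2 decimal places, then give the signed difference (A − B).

TTR(A) = 16/34 = 0.47
TTR(B) = 14/28 = 0.50
Difference = 0.47 − 0.50 = -0.03

-0.03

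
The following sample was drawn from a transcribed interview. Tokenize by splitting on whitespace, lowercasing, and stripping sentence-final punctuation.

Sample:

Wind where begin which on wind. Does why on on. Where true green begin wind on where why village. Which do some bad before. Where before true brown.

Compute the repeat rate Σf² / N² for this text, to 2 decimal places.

0.09

Frequencies: where:4, on:4, wind:3, begin:2, which:2, why:2, true:2, before:2, does:1, green:1, village:1, do:1, some:1, bad:1, brown:1
Σf² = 68; N² = 784
Repeat rate = 68 / 784 = 0.09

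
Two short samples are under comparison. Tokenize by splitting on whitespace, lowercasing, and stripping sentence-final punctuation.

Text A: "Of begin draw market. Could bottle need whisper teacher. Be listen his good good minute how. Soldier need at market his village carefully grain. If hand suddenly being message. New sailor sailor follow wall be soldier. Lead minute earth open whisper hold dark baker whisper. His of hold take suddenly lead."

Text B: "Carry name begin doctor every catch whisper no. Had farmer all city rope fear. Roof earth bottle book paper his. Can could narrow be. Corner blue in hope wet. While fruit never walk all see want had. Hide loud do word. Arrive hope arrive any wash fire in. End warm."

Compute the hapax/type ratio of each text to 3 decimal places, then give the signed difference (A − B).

-0.250

A: hapax=23, V=36, ratio=0.639
B: hapax=40, V=45, ratio=0.889
Difference = 0.639 − 0.889 = -0.250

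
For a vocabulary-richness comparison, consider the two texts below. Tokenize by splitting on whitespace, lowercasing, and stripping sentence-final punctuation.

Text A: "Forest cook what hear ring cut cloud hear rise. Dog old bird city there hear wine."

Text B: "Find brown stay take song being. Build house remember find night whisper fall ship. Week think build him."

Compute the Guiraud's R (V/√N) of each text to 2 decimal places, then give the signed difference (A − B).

A: V=14, N=16, R=3.50
B: V=16, N=18, R=3.77
Difference = 3.50 − 3.77 = -0.27

-0.27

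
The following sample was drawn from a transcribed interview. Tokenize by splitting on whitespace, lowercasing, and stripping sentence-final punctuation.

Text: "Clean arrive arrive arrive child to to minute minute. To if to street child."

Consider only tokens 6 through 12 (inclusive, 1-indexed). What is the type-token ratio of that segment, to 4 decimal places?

Segment tokens 6–12: to, to, minute, minute, to, if, to
Segment N = 7, segment V = 3.
TTR = 3 / 7 = 0.4286

0.4286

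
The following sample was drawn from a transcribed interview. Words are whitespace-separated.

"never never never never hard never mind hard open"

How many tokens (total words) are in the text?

Tokens: never, never, never, never, hard, never, mind, hard, open
N = 9

9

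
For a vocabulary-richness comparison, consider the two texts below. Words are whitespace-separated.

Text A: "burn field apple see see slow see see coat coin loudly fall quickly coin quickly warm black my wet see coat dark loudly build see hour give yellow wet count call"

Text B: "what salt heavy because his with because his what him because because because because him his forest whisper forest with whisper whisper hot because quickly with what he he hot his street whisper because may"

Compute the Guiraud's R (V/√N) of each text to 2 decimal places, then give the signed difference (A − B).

A: V=21, N=31, R=3.77
B: V=14, N=35, R=2.37
Difference = 3.77 − 2.37 = 1.40

1.40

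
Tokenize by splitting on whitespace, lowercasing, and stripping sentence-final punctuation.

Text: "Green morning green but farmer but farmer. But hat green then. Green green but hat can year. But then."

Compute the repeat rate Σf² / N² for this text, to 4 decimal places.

Frequencies: green:5, but:5, farmer:2, hat:2, then:2, morning:1, can:1, year:1
Σf² = 65; N² = 361
Repeat rate = 65 / 361 = 0.1801

0.1801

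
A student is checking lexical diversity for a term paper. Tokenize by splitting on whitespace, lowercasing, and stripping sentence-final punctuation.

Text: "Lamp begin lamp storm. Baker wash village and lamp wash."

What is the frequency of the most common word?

Frequencies: lamp:3, wash:2, begin:1, storm:1, baker:1, village:1, and:1
Most common: 'lamp' with frequency 3.

3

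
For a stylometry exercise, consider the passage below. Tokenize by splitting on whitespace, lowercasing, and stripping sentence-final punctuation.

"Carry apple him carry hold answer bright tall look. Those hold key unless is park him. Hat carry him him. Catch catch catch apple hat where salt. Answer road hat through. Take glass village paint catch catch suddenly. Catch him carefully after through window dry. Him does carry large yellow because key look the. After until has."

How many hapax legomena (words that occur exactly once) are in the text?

24

Frequencies: him:6, catch:6, carry:4, hat:3, apple:2, hold:2, answer:2, look:2, key:2, through:2, after:2, bright:1, tall:1, those:1, unless:1, is:1, park:1, where:1, salt:1, road:1, … (15 more, each freq 1)
Hapax (freq=1): because, bright, carefully, does, dry, glass, has, is, large, paint, park, road, salt, suddenly, take, tall, the, those, unless, until, village, where, window, yellow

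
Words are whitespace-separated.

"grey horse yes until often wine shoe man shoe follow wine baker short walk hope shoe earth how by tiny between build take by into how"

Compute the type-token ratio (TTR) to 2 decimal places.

0.81

N = 26 tokens, V = 21 types.
TTR = V / N = 21 / 26 = 0.81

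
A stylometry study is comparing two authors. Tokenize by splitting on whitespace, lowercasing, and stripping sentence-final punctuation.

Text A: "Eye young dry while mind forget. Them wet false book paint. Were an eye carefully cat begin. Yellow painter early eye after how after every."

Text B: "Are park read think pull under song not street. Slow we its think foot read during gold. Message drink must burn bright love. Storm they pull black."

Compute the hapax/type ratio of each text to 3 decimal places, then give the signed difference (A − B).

A: hapax=20, V=22, ratio=0.909
B: hapax=21, V=24, ratio=0.875
Difference = 0.909 − 0.875 = 0.034

0.034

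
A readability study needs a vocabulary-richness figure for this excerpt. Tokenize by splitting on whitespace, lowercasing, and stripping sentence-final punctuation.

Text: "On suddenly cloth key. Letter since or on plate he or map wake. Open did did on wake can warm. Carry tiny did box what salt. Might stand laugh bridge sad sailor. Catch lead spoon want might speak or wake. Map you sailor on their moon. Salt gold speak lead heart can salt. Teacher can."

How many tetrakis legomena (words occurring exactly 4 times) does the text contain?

1

Frequencies: on:4, or:3, wake:3, did:3, can:3, salt:3, map:2, might:2, sailor:2, lead:2, speak:2, suddenly:1, cloth:1, key:1, letter:1, since:1, plate:1, he:1, open:1, warm:1, … (17 more, each freq 1)
Words with frequency 4: on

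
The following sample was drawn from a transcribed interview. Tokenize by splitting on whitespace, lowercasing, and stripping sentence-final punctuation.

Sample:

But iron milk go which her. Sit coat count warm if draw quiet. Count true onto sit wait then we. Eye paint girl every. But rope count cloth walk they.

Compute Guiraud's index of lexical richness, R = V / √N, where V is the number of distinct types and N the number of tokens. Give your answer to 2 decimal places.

4.75

N = 30, V = 26.
√N = 5.477226
R = 26 / 5.477226 = 4.75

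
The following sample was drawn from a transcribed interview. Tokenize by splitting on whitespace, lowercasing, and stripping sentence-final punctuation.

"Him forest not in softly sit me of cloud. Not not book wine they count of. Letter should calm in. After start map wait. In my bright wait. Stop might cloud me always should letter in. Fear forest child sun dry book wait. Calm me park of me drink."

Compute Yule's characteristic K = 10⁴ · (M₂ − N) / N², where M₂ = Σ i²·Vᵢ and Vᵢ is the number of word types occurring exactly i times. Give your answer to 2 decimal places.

224.91

Frequencies: in:4, me:4, not:3, of:3, wait:3, forest:2, cloud:2, book:2, letter:2, should:2, calm:2, him:1, softly:1, sit:1, wine:1, they:1, count:1, after:1, start:1, map:1, … (11 more, each freq 1)
N = 49. Frequency spectrum: V_1=20, V_2=6, V_3=3, V_4=2
M₂ = 1²·20 + 2²·6 + 3²·3 + 4²·2 = 103
K = 10000 × (103 − 49) / 49² = 224.91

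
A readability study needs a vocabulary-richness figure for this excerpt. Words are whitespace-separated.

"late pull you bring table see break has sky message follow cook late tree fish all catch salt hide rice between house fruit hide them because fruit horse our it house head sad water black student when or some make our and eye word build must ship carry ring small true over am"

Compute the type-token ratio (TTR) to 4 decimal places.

N = 53 tokens, V = 48 types.
TTR = V / N = 48 / 53 = 0.9057

0.9057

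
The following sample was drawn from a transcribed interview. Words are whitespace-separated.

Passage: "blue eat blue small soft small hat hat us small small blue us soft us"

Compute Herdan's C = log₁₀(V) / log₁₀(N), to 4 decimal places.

0.6616

N = 15, V = 6.
log₁₀(V) = 0.778151, log₁₀(N) = 1.176091
C = 0.778151 / 1.176091 = 0.6616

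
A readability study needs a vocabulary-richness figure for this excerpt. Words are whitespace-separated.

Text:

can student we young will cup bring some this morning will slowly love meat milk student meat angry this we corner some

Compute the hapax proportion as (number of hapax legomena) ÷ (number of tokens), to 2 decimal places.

0.45

Frequencies: student:2, we:2, will:2, some:2, this:2, meat:2, can:1, young:1, cup:1, bring:1, morning:1, slowly:1, love:1, milk:1, angry:1, corner:1
Hapax count = 10; token count = 22.
Ratio = 10 / 22 = 0.45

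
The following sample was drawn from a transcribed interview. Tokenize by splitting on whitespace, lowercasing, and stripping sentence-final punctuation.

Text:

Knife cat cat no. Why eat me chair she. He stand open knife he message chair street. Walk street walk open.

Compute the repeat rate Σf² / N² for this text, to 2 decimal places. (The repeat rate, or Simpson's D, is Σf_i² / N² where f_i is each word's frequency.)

0.08

Frequencies: knife:2, cat:2, chair:2, he:2, open:2, street:2, walk:2, no:1, why:1, eat:1, me:1, she:1, stand:1, message:1
Σf² = 35; N² = 441
Repeat rate = 35 / 441 = 0.08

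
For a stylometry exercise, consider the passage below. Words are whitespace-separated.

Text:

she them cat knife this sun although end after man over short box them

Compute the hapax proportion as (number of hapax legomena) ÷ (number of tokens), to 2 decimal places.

Frequencies: them:2, she:1, cat:1, knife:1, this:1, sun:1, although:1, end:1, after:1, man:1, over:1, short:1, box:1
Hapax count = 12; token count = 14.
Ratio = 12 / 14 = 0.86

0.86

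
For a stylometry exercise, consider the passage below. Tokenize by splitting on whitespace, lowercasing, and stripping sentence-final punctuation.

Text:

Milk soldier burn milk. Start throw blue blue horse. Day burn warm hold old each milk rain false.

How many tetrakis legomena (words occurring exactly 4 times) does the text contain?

0

Frequencies: milk:3, burn:2, blue:2, soldier:1, start:1, throw:1, horse:1, day:1, warm:1, hold:1, old:1, each:1, rain:1, false:1
Words with frequency 4: (none)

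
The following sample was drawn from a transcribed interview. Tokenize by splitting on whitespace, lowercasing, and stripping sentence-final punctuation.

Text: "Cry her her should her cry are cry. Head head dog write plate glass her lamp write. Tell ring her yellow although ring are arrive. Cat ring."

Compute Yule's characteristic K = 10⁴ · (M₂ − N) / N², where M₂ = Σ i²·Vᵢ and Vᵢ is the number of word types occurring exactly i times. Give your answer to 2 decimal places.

521.26

Frequencies: her:5, cry:3, ring:3, are:2, head:2, write:2, should:1, dog:1, plate:1, glass:1, lamp:1, tell:1, yellow:1, although:1, arrive:1, cat:1
N = 27. Frequency spectrum: V_1=10, V_2=3, V_3=2, V_5=1
M₂ = 1²·10 + 2²·3 + 3²·2 + 5²·1 = 65
K = 10000 × (65 − 27) / 27² = 521.26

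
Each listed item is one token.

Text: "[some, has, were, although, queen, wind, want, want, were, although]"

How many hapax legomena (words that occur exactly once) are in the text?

Frequencies: were:2, although:2, want:2, some:1, has:1, queen:1, wind:1
Hapax (freq=1): has, queen, some, wind

4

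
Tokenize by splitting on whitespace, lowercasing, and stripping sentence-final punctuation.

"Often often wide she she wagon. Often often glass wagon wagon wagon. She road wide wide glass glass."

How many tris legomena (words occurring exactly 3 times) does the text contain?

3

Frequencies: often:4, wagon:4, wide:3, she:3, glass:3, road:1
Words with frequency 3: glass, she, wide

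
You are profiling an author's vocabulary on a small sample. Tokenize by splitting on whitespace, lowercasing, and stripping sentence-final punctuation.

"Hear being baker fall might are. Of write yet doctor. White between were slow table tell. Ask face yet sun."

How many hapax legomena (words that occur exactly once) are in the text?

18

Frequencies: yet:2, hear:1, being:1, baker:1, fall:1, might:1, are:1, of:1, write:1, doctor:1, white:1, between:1, were:1, slow:1, table:1, tell:1, ask:1, face:1, sun:1
Hapax (freq=1): are, ask, baker, being, between, doctor, face, fall, hear, might, of, slow, sun, table, tell, were, white, write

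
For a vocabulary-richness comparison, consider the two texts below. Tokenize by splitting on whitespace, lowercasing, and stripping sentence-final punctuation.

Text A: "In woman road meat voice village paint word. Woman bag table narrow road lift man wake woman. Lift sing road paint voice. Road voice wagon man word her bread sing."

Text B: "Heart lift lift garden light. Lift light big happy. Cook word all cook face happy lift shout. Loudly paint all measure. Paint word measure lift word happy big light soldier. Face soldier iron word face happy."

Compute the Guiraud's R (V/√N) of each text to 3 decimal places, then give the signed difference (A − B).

A: V=18, N=30, R=3.286
B: V=16, N=36, R=2.667
Difference = 3.286 − 2.667 = 0.619

0.619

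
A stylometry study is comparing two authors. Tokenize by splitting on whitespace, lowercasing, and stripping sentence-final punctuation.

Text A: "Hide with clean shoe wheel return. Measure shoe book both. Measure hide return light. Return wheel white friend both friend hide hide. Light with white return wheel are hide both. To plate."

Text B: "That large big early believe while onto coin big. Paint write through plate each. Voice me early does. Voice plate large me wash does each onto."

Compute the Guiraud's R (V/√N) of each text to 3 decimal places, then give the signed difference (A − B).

A: V=15, N=32, R=2.652
B: V=17, N=26, R=3.334
Difference = 2.652 − 3.334 = -0.682

-0.682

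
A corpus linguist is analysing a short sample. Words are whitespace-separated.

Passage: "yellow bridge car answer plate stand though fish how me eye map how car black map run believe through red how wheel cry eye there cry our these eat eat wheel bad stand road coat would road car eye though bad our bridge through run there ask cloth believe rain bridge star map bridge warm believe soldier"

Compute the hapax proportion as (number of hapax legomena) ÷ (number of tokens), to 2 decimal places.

Frequencies: bridge:4, car:3, how:3, eye:3, map:3, believe:3, stand:2, though:2, run:2, through:2, wheel:2, cry:2, there:2, our:2, eat:2, bad:2, road:2, yellow:1, answer:1, plate:1, … (13 more, each freq 1)
Hapax count = 16; token count = 57.
Ratio = 16 / 57 = 0.28

0.28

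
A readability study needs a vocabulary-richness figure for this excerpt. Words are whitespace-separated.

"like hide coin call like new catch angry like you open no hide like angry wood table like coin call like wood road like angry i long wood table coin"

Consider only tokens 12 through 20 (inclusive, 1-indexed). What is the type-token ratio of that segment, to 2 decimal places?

0.89

Segment tokens 12–20: no, hide, like, angry, wood, table, like, coin, call
Segment N = 9, segment V = 8.
TTR = 8 / 9 = 0.89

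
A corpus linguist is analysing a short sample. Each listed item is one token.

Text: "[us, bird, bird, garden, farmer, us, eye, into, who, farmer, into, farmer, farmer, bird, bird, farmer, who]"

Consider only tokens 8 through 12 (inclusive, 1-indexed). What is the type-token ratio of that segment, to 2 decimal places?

Segment tokens 8–12: into, who, farmer, into, farmer
Segment N = 5, segment V = 3.
TTR = 3 / 5 = 0.60

0.60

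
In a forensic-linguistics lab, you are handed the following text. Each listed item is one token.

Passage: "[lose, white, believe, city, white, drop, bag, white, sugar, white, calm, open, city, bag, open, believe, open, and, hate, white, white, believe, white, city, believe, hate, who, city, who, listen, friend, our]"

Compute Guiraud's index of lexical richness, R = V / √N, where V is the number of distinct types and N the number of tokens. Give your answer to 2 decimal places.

N = 32, V = 15.
√N = 5.656854
R = 15 / 5.656854 = 2.65

2.65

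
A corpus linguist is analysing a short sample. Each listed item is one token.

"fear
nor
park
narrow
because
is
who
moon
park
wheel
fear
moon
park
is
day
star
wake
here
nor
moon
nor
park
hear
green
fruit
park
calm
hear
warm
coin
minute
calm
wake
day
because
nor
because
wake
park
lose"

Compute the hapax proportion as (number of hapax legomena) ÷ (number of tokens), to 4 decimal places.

Frequencies: park:6, nor:4, because:3, moon:3, wake:3, fear:2, is:2, day:2, hear:2, calm:2, narrow:1, who:1, wheel:1, star:1, here:1, green:1, fruit:1, warm:1, coin:1, minute:1, … (1 more, each freq 1)
Hapax count = 11; token count = 40.
Ratio = 11 / 40 = 0.2750

0.2750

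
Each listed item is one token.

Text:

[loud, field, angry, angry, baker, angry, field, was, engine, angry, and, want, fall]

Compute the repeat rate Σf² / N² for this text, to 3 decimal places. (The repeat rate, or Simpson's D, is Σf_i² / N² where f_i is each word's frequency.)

0.160

Frequencies: angry:4, field:2, loud:1, baker:1, was:1, engine:1, and:1, want:1, fall:1
Σf² = 27; N² = 169
Repeat rate = 27 / 169 = 0.160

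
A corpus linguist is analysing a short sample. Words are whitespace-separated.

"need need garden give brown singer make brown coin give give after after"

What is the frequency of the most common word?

3

Frequencies: give:3, need:2, brown:2, after:2, garden:1, singer:1, make:1, coin:1
Most common: 'give' with frequency 3.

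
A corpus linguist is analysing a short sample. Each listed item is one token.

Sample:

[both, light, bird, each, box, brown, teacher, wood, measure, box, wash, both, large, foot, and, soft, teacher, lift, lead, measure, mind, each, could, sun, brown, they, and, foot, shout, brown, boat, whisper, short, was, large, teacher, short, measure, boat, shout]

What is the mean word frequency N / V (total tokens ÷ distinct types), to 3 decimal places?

1.600

N = 40 tokens, V = 25 types.
Mean frequency = N / V = 40 / 25 = 1.600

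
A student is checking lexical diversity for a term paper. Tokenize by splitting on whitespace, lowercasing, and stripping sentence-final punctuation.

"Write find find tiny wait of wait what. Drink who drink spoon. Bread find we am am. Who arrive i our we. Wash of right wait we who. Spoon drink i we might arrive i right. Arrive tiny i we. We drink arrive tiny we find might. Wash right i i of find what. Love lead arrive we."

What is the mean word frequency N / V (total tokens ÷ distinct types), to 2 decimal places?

2.90

N = 58 tokens, V = 20 types.
Mean frequency = N / V = 58 / 20 = 2.90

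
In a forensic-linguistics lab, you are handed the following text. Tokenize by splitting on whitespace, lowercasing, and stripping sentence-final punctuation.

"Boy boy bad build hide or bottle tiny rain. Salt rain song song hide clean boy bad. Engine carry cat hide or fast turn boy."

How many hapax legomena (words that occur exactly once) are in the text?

10

Frequencies: boy:4, hide:3, bad:2, or:2, rain:2, song:2, build:1, bottle:1, tiny:1, salt:1, clean:1, engine:1, carry:1, cat:1, fast:1, turn:1
Hapax (freq=1): bottle, build, carry, cat, clean, engine, fast, salt, tiny, turn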